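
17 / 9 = 1.89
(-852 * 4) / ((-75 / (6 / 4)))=1704 / 25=68.16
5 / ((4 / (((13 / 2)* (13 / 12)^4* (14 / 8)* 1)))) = 12995255 / 663552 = 19.58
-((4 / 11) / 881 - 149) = 1443955 / 9691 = 149.00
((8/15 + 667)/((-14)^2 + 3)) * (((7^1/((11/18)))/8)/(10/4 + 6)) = 12369/21890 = 0.57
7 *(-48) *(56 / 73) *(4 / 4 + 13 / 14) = -36288 / 73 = -497.10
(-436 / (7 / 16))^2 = 48664576 / 49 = 993154.61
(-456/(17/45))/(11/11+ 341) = -60/17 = -3.53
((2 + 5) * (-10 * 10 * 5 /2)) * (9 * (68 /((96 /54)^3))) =-97594875 /512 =-190614.99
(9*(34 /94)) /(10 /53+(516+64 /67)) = 60367 /9589974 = 0.01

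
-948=-948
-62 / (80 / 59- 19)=3658 / 1041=3.51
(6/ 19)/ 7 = 0.05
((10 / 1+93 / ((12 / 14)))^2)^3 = 177210755074809 / 64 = 2768918048043.89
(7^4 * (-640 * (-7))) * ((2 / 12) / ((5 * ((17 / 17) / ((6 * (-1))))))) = -2151296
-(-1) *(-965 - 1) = -966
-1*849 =-849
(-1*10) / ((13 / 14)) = -140 / 13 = -10.77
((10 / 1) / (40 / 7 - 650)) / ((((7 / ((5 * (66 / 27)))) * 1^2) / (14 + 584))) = -5980 / 369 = -16.21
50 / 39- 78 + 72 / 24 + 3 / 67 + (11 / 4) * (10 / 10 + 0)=-741289 / 10452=-70.92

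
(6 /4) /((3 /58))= 29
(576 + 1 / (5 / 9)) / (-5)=-2889 / 25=-115.56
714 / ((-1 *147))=-34 / 7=-4.86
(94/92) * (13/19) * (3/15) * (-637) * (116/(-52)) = 868231/4370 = 198.68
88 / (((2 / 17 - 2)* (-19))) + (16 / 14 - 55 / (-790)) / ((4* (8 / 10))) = 954683 / 336224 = 2.84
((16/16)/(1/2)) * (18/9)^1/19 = 4/19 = 0.21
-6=-6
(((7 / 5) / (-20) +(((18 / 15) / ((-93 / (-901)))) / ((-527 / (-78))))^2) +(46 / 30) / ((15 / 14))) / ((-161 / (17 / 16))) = -61068537113 / 2141091086400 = -0.03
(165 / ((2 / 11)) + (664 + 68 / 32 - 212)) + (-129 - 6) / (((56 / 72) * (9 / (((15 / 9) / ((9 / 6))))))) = 75051 / 56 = 1340.20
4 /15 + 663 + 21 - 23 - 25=9544 /15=636.27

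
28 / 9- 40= -332 / 9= -36.89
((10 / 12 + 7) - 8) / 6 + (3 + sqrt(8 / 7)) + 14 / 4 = 2 * sqrt(14) / 7 + 233 / 36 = 7.54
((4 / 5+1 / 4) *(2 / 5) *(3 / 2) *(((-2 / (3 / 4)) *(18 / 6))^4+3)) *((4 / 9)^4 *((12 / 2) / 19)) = 3672704 / 115425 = 31.82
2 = 2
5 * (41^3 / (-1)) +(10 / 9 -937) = -3109868 / 9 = -345540.89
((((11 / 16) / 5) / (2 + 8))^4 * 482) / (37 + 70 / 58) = 102325949 / 226918400000000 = 0.00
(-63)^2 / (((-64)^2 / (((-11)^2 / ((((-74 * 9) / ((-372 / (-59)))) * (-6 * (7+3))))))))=1654191 / 89415680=0.02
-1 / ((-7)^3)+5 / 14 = 247 / 686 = 0.36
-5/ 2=-2.50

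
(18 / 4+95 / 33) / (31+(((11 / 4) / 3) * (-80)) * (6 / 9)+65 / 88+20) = 2.59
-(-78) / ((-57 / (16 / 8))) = -52 / 19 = -2.74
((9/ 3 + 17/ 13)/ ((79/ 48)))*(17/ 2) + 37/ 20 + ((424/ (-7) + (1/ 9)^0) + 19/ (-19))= -5244247/ 143780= -36.47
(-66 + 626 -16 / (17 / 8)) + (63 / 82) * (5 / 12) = 3082361 / 5576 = 552.79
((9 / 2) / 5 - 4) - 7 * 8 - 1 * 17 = -761 / 10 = -76.10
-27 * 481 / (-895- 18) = 12987 / 913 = 14.22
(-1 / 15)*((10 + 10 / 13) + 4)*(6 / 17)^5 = -0.01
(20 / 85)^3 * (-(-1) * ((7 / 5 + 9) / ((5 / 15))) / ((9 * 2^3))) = 416 / 73695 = 0.01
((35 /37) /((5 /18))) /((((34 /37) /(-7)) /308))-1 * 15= -136083 /17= -8004.88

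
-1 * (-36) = 36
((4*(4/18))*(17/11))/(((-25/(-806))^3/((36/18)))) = 142420999552/1546875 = 92070.14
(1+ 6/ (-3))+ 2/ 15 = -13/ 15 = -0.87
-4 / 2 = -2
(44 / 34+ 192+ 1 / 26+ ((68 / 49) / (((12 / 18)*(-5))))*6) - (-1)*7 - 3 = 21098641 / 108290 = 194.83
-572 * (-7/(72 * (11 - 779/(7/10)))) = -7007/138834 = -0.05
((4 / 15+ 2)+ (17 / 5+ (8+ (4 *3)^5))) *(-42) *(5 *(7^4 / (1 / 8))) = -1003763788720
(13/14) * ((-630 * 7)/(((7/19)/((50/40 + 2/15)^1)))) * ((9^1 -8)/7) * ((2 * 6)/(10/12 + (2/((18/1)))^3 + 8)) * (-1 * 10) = 2690141220/90167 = 29835.10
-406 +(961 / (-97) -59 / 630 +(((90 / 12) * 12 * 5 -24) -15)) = -305603 / 61110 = -5.00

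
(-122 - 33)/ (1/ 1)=-155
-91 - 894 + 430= -555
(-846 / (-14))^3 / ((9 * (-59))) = -8409663 / 20237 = -415.56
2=2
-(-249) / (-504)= -0.49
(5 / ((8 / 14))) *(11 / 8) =385 / 32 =12.03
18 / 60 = 3 / 10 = 0.30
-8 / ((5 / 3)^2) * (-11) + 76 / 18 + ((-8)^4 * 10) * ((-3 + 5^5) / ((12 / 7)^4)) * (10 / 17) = 299838115934 / 34425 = 8709894.44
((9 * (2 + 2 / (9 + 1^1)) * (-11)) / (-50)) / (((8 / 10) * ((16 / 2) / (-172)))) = -46827 / 400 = -117.07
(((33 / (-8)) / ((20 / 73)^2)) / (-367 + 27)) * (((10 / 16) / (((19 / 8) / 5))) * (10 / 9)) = 58619 / 248064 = 0.24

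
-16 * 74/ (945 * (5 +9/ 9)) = -592/ 2835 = -0.21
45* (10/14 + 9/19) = 7110/133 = 53.46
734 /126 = 367 /63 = 5.83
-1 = -1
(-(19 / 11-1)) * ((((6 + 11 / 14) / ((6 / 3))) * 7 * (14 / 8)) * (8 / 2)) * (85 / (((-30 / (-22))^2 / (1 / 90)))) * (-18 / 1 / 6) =24871 / 135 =184.23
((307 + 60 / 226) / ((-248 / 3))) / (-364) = 104163 / 10200736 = 0.01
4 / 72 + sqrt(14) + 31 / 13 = 571 / 234 + sqrt(14) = 6.18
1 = 1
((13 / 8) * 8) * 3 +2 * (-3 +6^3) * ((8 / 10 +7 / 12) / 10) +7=10493 / 100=104.93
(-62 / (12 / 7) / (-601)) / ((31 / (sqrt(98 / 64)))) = 49 * sqrt(2) / 28848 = 0.00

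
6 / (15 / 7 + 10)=42 / 85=0.49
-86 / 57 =-1.51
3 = 3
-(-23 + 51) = -28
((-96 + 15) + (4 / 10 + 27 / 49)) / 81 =-0.99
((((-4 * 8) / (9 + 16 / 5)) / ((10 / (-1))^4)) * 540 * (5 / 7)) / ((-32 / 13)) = 351 / 8540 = 0.04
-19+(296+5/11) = 3052/11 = 277.45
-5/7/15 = -0.05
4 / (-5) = -4 / 5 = -0.80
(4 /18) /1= 2 /9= 0.22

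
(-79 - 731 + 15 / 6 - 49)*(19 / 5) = -32547 / 10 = -3254.70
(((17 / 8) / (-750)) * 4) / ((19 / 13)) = -221 / 28500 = -0.01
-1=-1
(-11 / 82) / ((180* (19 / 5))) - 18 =-1009595 / 56088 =-18.00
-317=-317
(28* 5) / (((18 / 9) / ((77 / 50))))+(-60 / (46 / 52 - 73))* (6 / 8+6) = 14177 / 125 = 113.42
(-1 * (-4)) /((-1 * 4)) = -1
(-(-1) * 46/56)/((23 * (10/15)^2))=9/112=0.08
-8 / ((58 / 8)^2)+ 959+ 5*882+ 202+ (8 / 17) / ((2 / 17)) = 5574.85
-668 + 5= -663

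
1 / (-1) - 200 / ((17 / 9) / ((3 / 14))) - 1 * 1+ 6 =-2224 / 119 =-18.69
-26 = -26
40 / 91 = 0.44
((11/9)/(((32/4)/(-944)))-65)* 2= -3766/9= -418.44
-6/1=-6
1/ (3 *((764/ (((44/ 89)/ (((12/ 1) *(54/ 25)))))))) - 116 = -3833342221/ 33046056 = -116.00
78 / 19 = 4.11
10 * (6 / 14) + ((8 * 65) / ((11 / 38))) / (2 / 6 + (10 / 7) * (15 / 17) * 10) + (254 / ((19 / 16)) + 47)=2730207181 / 6757597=404.02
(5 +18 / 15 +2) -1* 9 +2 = 6 / 5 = 1.20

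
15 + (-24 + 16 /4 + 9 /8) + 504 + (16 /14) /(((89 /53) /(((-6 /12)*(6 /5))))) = 12452939 /24920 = 499.72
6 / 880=3 / 440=0.01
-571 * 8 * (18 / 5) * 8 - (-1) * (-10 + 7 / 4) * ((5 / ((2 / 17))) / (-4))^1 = -21035319 / 160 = -131470.74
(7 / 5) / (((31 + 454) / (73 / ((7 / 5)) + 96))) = 1037 / 2425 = 0.43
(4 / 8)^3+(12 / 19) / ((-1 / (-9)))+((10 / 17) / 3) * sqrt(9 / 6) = 5 * sqrt(6) / 51+883 / 152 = 6.05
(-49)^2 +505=2906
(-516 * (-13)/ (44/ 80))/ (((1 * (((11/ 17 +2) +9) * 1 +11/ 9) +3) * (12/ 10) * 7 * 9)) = 475150/ 46739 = 10.17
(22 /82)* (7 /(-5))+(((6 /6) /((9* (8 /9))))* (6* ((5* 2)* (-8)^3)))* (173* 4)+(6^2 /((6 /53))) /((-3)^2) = -1634205701 /615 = -2657245.04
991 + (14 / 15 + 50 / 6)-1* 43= 14359 / 15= 957.27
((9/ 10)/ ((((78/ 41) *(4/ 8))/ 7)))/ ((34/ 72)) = 15498/ 1105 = 14.03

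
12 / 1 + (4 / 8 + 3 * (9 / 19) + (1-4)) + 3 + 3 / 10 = 1351 / 95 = 14.22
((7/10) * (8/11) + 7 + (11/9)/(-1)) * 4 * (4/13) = 49792/6435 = 7.74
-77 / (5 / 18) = -1386 / 5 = -277.20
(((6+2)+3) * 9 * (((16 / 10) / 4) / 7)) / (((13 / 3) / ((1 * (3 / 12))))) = 297 / 910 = 0.33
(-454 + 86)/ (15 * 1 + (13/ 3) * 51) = -92/ 59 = -1.56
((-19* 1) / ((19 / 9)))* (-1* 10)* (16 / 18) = 80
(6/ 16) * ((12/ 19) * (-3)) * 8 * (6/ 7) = -4.87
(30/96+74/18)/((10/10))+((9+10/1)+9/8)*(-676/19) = -1946945/2736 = -711.60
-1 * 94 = -94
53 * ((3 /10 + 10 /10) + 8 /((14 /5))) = 15423 /70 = 220.33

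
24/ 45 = 8/ 15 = 0.53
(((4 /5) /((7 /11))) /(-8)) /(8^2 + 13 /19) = -209 /86030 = -0.00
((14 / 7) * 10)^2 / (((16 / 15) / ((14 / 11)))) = 5250 / 11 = 477.27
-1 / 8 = -0.12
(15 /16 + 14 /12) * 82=4141 /24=172.54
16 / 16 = 1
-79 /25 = -3.16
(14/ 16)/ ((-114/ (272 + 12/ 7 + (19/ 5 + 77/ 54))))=-527197/ 246240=-2.14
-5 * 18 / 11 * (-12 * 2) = 2160 / 11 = 196.36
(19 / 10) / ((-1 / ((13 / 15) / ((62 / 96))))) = -2.55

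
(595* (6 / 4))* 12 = 10710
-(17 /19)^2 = -289 /361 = -0.80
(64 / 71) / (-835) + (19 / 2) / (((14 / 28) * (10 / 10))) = 1126351 / 59285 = 19.00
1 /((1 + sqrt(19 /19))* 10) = 1 /20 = 0.05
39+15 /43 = 1692 /43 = 39.35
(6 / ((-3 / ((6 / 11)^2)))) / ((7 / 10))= -720 / 847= -0.85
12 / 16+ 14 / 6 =37 / 12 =3.08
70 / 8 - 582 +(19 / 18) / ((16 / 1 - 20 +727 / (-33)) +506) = -108956063 / 190068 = -573.25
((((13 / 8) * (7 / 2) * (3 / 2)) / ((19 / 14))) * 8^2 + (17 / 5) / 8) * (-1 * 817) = -329039.22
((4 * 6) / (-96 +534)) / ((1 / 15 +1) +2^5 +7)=60 / 43873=0.00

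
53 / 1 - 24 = 29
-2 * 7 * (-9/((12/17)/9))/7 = 459/2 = 229.50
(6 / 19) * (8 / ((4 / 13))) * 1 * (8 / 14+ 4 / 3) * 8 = 16640 / 133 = 125.11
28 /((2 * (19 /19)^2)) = 14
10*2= 20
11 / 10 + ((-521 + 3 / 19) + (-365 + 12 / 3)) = -167341 / 190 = -880.74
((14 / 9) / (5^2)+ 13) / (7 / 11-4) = -32329 / 8325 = -3.88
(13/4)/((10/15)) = 39/8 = 4.88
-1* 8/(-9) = 8/9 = 0.89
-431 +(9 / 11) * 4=-4705 / 11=-427.73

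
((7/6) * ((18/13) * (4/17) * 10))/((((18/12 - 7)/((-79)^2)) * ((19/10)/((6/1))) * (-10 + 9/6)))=1258185600/785213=1602.35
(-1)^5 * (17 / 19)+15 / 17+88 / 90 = 14032 / 14535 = 0.97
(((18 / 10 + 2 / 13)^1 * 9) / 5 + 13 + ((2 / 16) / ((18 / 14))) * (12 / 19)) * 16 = 4913816 / 18525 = 265.25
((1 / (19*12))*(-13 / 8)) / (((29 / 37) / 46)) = -11063 / 26448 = -0.42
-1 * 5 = -5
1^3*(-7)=-7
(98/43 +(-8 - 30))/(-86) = 768/1849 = 0.42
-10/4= -5/2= -2.50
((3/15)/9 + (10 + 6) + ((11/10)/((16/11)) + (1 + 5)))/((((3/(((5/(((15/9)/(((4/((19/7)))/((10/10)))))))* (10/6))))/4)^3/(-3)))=-36002377600/555579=-64801.55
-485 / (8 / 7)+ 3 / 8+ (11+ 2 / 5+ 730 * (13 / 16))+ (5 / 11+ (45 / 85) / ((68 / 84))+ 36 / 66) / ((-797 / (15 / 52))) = 21621978009 / 119773160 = 180.52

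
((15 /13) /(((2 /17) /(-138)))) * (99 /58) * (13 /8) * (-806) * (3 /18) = 233995905 /464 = 504301.52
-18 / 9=-2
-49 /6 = -8.17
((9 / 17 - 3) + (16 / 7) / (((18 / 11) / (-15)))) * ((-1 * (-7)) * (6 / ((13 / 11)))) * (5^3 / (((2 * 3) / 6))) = -22995500 / 221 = -104052.04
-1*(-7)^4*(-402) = 965202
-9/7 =-1.29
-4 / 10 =-2 / 5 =-0.40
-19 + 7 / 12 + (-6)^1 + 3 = -257 / 12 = -21.42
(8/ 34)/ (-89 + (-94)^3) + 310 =4377646706/ 14121441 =310.00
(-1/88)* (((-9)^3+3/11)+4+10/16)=63721/7744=8.23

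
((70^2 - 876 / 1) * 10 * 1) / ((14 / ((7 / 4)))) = 5030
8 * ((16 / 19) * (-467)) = -59776 / 19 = -3146.11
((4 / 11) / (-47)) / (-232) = 1 / 29986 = 0.00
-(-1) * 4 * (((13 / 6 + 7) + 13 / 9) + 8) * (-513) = -38190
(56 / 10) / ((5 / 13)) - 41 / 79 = 27731 / 1975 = 14.04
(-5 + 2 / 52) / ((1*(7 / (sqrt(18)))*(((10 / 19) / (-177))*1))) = 1301481*sqrt(2) / 1820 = 1011.30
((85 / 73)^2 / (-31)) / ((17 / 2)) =-850 / 165199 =-0.01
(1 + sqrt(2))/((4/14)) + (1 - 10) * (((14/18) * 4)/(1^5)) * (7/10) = -161/10 + 7 * sqrt(2)/2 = -11.15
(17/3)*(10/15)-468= -4178/9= -464.22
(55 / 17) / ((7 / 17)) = 55 / 7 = 7.86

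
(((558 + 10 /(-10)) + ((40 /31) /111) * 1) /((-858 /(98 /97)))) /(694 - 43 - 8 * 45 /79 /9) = -7419456667 /7358408022537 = -0.00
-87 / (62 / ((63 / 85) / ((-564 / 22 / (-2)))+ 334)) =-116106807 / 247690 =-468.76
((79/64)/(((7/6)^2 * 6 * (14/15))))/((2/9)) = 31995/43904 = 0.73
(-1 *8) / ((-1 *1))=8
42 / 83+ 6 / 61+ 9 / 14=88407 / 70882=1.25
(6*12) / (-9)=-8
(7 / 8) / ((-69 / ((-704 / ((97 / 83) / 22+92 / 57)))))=21371504 / 3990983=5.35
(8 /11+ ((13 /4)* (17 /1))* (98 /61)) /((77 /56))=480380 /7381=65.08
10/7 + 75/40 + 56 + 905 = 54001/56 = 964.30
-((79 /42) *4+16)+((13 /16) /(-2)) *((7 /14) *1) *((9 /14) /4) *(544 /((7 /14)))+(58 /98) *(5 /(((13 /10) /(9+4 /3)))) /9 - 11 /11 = -7901653 /137592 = -57.43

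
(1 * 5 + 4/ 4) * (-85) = -510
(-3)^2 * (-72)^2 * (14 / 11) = 653184 / 11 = 59380.36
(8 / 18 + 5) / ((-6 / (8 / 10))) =-98 / 135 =-0.73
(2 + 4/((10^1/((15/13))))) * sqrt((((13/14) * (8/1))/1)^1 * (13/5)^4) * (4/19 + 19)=60736 * sqrt(91)/665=871.25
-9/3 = -3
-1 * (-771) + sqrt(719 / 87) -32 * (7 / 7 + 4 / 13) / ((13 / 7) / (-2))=sqrt(62553) / 87 + 137915 / 169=818.94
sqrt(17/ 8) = sqrt(34)/ 4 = 1.46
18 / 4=9 / 2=4.50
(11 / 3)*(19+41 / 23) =5258 / 69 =76.20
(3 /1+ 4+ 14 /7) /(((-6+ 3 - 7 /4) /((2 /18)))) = -4 /19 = -0.21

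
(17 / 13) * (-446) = -583.23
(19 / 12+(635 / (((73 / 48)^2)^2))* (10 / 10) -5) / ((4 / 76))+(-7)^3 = 629543078785 / 340778892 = 1847.37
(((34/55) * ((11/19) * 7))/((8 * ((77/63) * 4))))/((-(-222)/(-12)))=-1071/309320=-0.00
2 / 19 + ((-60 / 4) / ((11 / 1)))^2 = 4517 / 2299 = 1.96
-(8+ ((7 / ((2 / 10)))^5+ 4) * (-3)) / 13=12120433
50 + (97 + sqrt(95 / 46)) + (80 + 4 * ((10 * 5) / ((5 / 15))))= sqrt(4370) / 46 + 827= 828.44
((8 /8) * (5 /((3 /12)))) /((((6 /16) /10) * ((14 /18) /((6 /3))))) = 9600 /7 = 1371.43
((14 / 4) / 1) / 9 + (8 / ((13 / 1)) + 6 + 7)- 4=10.00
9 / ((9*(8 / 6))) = 3 / 4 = 0.75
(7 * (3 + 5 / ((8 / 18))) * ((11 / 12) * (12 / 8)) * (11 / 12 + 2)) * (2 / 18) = 51205 / 1152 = 44.45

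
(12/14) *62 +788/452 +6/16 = 349693/6328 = 55.26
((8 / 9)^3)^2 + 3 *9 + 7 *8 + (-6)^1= 41183101 / 531441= 77.49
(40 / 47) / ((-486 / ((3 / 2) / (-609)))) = 10 / 2318463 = 0.00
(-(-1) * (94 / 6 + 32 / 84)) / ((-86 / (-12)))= 2.24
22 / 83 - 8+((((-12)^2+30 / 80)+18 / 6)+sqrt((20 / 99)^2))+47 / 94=9225527 / 65736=140.34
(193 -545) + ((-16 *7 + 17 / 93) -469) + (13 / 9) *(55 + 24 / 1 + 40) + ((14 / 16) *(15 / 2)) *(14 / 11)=-18477247 / 24552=-752.58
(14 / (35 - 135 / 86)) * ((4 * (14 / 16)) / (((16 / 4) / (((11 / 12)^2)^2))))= 30848587 / 119232000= 0.26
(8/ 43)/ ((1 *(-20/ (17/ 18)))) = -17/ 1935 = -0.01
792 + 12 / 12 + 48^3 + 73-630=110828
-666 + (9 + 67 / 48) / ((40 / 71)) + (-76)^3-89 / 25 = -4220420231 / 9600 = -439627.11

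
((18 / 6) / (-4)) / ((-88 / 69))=207 / 352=0.59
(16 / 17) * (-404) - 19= -6787 / 17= -399.24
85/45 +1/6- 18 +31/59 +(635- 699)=-84343/1062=-79.42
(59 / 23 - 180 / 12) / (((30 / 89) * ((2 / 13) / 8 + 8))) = -661804 / 143865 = -4.60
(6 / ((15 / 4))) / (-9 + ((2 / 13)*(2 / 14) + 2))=-728 / 3175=-0.23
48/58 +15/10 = 135/58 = 2.33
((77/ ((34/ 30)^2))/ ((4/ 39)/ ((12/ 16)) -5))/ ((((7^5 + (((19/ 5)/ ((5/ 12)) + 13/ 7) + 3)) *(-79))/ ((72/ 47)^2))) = 0.00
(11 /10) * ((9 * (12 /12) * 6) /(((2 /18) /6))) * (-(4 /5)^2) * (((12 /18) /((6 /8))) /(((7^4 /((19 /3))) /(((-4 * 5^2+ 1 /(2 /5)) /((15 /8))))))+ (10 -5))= -3005459424 /300125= -10014.03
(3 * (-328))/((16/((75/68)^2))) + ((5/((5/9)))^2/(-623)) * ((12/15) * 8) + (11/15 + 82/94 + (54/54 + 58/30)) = -288824950381/4061860320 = -71.11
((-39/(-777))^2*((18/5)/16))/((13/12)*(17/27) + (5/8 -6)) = -123201/1019966605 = -0.00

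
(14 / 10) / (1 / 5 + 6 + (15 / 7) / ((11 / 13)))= 539 / 3362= 0.16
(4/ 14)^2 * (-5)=-20/ 49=-0.41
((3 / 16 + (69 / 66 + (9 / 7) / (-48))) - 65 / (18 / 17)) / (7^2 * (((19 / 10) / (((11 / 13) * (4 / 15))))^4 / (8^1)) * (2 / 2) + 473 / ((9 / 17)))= -1819001417728 / 957703501042463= -0.00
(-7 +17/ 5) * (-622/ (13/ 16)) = 179136/ 65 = 2755.94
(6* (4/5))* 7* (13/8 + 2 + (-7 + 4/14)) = -519/5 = -103.80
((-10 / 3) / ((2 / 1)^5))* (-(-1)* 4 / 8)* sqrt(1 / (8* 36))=-0.00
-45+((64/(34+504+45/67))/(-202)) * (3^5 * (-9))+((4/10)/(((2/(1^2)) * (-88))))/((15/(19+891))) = -9590835691/218711460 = -43.85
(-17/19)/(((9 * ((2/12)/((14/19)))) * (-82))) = 238/44403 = 0.01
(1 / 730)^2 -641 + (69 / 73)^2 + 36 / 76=-6476347081 / 10125100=-639.63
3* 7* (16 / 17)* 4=1344 / 17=79.06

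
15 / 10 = 3 / 2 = 1.50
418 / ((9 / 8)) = 3344 / 9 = 371.56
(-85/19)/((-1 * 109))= 85/2071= 0.04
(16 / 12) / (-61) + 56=55.98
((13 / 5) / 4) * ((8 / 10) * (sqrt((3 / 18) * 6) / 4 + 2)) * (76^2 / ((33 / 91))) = 5124756 / 275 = 18635.48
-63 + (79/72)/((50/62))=-110951/1800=-61.64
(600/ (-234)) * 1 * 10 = -1000/ 39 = -25.64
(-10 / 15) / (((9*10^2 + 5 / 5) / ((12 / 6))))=-4 / 2703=-0.00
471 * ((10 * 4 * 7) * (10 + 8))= 2373840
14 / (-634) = -7 / 317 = -0.02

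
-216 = -216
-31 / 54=-0.57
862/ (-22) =-431/ 11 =-39.18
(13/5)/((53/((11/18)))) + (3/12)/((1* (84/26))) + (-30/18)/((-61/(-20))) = -3577321/8147160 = -0.44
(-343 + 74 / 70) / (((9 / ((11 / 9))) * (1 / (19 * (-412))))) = 1030540544 / 2835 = 363506.36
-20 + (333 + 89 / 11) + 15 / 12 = 14183 / 44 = 322.34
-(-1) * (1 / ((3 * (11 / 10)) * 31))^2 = 100 / 1046529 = 0.00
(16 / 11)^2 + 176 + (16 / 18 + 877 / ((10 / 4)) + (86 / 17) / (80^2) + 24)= 32808316907 / 59241600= 553.81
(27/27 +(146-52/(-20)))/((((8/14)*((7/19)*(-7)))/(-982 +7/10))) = 34865589/350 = 99615.97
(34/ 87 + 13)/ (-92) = -1165/ 8004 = -0.15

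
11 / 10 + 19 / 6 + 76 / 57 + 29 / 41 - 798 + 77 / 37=-5989204 / 7585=-789.61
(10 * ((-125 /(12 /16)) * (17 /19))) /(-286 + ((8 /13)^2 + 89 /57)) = 14365000 /2736349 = 5.25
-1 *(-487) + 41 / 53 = 25852 / 53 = 487.77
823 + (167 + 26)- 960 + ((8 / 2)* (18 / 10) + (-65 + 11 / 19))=-116 / 95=-1.22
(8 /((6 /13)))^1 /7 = 52 /21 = 2.48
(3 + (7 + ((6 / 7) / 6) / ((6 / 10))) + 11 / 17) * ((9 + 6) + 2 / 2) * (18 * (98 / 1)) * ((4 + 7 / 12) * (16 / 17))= 1325273.91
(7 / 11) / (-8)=-7 / 88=-0.08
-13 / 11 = -1.18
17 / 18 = 0.94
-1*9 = -9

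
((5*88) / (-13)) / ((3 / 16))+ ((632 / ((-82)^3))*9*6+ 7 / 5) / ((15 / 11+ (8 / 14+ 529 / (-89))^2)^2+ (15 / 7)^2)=-40604435986019336261825357 / 224941163037323460175695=-180.51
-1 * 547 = -547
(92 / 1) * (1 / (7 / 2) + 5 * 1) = 486.29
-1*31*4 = -124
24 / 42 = 4 / 7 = 0.57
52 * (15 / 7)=111.43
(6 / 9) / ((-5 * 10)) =-1 / 75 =-0.01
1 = 1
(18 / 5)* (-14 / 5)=-252 / 25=-10.08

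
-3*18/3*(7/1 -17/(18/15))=129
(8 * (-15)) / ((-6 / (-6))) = -120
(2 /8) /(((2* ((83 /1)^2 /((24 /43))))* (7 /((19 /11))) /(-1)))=-57 /22809479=-0.00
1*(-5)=-5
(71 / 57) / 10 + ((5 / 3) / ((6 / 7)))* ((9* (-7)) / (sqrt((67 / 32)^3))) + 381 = 217241 / 570 - 15680* sqrt(134) / 4489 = 340.69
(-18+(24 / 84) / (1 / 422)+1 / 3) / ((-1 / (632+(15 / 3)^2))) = -473259 / 7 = -67608.43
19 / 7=2.71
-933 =-933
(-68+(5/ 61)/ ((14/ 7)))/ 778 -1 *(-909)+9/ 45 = 431446681/ 474580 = 909.11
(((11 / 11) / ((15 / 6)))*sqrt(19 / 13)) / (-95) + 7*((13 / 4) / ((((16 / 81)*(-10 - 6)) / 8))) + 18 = -5067 / 128 - 2*sqrt(247) / 6175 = -39.59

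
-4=-4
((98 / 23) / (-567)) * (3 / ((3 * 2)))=-7 / 1863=-0.00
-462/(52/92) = -10626/13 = -817.38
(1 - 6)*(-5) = 25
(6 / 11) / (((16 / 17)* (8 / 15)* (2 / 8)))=765 / 176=4.35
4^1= 4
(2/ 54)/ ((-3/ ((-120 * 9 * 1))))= 40/ 3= 13.33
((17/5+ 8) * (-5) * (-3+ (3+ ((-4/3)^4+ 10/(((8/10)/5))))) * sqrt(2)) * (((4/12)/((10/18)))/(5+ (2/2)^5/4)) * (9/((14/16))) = -3233648 * sqrt(2)/735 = -6221.86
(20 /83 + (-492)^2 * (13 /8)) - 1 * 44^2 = 32487714 /83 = 391418.24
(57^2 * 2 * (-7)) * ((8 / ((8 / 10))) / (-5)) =90972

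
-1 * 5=-5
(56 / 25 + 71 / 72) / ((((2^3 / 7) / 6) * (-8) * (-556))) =40649 / 10675200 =0.00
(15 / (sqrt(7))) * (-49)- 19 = -105 * sqrt(7)- 19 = -296.80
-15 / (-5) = 3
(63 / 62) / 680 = 63 / 42160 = 0.00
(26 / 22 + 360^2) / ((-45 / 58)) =-82685554 / 495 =-167041.52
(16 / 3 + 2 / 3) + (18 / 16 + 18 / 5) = 429 / 40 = 10.72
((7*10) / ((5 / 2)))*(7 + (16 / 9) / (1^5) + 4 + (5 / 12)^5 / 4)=89048435 / 248832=357.87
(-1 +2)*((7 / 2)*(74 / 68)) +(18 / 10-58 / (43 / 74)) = -1377279 / 14620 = -94.21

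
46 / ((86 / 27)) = 621 / 43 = 14.44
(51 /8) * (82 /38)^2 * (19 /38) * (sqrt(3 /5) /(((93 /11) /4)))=314347 * sqrt(15) /223820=5.44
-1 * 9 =-9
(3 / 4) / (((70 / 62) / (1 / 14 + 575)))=748743 / 1960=382.01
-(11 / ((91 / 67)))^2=-543169 / 8281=-65.59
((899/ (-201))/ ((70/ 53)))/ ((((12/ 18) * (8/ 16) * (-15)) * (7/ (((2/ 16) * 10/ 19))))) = 47647/ 7485240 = 0.01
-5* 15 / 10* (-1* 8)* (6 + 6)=720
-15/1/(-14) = 15/14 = 1.07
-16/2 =-8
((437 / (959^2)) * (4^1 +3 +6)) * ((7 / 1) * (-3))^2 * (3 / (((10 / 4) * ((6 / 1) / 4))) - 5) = -1073709 / 93845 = -11.44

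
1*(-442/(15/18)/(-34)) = 78/5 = 15.60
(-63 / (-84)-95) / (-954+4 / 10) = 1885 / 19072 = 0.10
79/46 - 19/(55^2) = 238101/139150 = 1.71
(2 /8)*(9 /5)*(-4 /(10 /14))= -63 /25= -2.52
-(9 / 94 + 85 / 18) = -2038 / 423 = -4.82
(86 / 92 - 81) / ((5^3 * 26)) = -3683 / 149500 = -0.02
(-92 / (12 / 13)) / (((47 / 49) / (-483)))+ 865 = 2399466 / 47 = 51052.47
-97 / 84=-1.15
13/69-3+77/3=1577/69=22.86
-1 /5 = -0.20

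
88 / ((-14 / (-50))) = 2200 / 7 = 314.29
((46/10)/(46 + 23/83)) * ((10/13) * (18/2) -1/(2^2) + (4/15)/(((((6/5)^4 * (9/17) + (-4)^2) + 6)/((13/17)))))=816636917/1229524140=0.66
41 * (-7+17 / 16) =-243.44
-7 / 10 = -0.70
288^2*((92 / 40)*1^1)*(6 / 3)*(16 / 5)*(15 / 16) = 5723136 / 5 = 1144627.20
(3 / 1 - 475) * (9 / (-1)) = 4248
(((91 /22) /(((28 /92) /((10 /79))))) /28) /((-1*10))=-299 /48664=-0.01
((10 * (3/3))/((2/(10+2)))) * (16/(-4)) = -240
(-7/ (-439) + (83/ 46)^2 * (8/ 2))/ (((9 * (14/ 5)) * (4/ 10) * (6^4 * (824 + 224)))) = 0.00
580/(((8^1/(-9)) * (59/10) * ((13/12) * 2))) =-51.04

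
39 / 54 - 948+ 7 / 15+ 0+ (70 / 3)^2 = -402.37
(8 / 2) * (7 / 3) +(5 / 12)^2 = 1369 / 144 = 9.51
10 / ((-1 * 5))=-2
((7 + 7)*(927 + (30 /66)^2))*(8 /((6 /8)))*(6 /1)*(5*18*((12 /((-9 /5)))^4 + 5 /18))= 147714480355.56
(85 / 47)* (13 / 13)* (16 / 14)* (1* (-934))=-1930.46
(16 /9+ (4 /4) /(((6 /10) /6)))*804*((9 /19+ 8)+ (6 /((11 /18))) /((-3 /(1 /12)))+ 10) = 36021344 /209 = 172350.93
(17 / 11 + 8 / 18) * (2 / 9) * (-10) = -3940 / 891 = -4.42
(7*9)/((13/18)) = 1134/13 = 87.23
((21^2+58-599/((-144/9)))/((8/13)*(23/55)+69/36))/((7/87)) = 1601716545/522284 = 3066.75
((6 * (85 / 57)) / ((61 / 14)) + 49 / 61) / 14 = 473 / 2318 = 0.20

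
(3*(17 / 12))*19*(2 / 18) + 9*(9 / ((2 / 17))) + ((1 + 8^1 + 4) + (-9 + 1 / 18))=25255 / 36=701.53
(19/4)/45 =19/180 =0.11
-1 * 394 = -394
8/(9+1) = 0.80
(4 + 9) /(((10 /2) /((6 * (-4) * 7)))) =-2184 /5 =-436.80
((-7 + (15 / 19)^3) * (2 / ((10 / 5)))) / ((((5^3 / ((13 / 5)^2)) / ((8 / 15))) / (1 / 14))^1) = -30175288 / 2250609375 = -0.01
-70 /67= -1.04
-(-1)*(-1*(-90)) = 90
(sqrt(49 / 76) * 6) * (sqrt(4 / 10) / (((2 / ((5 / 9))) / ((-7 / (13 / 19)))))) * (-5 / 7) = 35 * sqrt(190) / 78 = 6.19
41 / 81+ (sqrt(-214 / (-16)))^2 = 8995 / 648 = 13.88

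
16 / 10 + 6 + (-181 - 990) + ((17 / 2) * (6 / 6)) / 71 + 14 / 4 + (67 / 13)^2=-67987423 / 59995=-1133.22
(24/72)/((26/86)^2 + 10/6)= 1849/9752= 0.19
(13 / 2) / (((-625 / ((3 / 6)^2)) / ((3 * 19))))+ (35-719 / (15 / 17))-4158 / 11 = -17370223 / 15000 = -1158.01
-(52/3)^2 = -2704/9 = -300.44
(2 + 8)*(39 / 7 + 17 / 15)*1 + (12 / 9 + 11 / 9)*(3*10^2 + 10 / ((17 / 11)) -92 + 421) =603697 / 357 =1691.03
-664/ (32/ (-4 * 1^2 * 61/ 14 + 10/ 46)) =229993/ 644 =357.13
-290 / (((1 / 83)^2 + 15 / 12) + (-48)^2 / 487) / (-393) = 3891733880 / 31544414991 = 0.12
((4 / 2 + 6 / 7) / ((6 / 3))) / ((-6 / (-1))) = 5 / 21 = 0.24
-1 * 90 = -90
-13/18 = -0.72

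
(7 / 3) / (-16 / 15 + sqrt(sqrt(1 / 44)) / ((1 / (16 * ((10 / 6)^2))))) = 4455 / 139506892 + 16875 * 11^(3 / 4) * sqrt(2) / 279013784 + 703125 * sqrt(11) / 279013784 + 29296875 * 11^(1 / 4) * sqrt(2) / 558027568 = 0.14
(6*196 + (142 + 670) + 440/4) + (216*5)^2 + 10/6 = 3505499/3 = 1168499.67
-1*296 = -296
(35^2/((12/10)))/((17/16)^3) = 851.08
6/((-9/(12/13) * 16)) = -1/26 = -0.04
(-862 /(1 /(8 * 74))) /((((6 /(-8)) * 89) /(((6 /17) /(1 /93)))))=379666176 /1513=250936.01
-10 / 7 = -1.43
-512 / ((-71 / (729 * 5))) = 1866240 / 71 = 26285.07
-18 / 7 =-2.57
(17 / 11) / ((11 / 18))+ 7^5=2033953 / 121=16809.53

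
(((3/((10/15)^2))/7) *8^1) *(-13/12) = -117/14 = -8.36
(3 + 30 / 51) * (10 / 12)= 2.99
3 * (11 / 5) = 33 / 5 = 6.60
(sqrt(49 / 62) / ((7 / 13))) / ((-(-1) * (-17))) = -13 * sqrt(62) / 1054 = -0.10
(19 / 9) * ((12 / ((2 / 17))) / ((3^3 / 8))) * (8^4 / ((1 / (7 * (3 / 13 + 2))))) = 4297129984 / 1053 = 4080845.19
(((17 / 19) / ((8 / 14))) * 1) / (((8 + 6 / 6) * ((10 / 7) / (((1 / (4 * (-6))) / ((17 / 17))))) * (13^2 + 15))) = -833 / 30205440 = -0.00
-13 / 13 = -1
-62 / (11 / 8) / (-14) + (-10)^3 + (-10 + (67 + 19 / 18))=-1301071 / 1386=-938.72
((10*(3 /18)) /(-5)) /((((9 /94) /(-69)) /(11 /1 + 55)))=47564 /3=15854.67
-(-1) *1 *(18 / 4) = 9 / 2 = 4.50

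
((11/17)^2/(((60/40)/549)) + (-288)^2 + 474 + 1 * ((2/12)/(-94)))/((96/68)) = 13621777343/230112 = 59196.29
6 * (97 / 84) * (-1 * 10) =-485 / 7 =-69.29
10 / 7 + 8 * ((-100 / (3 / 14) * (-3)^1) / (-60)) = -3890 / 21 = -185.24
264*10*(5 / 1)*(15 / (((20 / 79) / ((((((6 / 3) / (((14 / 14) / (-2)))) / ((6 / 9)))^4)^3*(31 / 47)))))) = 52776305414553600 / 47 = 1122900115203268.09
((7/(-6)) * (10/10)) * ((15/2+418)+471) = -12551/12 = -1045.92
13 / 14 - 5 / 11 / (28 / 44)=3 / 14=0.21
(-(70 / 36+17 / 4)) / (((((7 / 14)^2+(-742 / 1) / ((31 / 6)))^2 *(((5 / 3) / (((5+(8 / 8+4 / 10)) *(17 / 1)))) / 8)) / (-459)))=570779753472 / 7900543225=72.25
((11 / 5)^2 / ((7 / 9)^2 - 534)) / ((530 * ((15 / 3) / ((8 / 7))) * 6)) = -6534 / 10018159375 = -0.00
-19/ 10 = -1.90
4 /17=0.24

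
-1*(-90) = 90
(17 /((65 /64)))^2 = 280.18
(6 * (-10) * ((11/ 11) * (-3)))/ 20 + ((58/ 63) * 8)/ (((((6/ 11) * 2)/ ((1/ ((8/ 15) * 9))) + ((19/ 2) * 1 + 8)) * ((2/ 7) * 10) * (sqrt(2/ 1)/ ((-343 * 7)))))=9 - 3063676 * sqrt(2)/ 22509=-183.49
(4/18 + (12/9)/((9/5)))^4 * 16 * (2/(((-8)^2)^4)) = 28561/17414258688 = 0.00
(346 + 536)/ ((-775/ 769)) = -678258/ 775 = -875.17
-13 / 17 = -0.76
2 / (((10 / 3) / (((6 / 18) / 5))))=1 / 25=0.04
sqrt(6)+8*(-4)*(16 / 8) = -64+sqrt(6) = -61.55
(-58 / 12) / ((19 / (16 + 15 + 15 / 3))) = -174 / 19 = -9.16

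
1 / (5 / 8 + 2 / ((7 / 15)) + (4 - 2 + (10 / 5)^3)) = 56 / 835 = 0.07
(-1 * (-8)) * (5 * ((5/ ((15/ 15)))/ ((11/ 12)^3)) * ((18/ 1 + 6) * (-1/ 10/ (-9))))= 92160/ 1331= 69.24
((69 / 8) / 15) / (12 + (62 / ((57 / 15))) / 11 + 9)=4807 / 187960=0.03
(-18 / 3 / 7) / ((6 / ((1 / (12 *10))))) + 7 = 5879 / 840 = 7.00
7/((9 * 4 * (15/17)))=0.22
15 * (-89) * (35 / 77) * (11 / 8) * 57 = -380475 / 8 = -47559.38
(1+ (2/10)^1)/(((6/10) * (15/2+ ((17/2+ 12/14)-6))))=0.18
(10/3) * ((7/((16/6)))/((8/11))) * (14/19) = 2695/304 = 8.87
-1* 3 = -3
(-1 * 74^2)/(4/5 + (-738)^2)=-6845/680806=-0.01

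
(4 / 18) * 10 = 20 / 9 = 2.22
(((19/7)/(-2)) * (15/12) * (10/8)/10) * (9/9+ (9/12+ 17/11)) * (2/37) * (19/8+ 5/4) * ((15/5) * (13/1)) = -15579525/2917376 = -5.34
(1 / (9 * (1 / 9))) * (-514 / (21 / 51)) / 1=-8738 / 7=-1248.29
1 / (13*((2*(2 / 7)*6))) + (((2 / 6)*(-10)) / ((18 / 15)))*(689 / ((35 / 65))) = -23288053 / 6552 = -3554.34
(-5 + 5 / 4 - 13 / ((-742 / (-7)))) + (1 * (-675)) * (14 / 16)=-252067 / 424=-594.50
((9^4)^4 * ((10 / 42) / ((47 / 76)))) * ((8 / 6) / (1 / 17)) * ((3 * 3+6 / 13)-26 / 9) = 454583827800831832560 / 4277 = 106285674024042981.66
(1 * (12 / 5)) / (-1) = -12 / 5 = -2.40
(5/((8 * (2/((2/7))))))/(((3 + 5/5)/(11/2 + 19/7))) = 575/3136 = 0.18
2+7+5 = 14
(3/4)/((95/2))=3/190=0.02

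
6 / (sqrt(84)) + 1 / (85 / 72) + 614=sqrt(21) / 7 + 52262 / 85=615.50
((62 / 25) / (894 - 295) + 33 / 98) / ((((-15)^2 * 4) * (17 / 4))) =500251 / 5613378750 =0.00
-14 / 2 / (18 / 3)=-7 / 6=-1.17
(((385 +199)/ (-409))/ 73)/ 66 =-4/ 13497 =-0.00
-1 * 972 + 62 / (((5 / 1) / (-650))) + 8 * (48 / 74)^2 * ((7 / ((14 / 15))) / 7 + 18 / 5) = -432014872 / 47915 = -9016.28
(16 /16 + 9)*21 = 210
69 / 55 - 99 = -5376 / 55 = -97.75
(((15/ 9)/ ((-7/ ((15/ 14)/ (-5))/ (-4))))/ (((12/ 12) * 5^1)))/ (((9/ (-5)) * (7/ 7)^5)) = 0.02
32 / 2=16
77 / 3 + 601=1880 / 3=626.67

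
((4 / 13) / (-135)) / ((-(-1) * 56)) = -1 / 24570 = -0.00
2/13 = 0.15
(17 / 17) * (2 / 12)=1 / 6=0.17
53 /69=0.77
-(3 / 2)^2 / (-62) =9 / 248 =0.04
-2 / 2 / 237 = -1 / 237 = -0.00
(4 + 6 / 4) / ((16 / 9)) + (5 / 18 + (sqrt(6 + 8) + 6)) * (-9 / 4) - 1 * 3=-449 / 32 - 9 * sqrt(14) / 4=-22.45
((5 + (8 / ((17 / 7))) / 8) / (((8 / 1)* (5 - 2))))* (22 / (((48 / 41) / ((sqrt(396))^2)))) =114103 / 68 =1677.99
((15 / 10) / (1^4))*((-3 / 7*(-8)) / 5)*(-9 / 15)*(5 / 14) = -0.22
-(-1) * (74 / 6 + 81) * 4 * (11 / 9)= 12320 / 27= 456.30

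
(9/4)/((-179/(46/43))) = -207/15394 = -0.01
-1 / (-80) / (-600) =-0.00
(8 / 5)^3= 512 / 125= 4.10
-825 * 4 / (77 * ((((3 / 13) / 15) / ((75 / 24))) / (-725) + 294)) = -176718750 / 1212290597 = -0.15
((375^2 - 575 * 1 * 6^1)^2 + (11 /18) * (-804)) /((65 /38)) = 2145135735238 /195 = 11000696078.14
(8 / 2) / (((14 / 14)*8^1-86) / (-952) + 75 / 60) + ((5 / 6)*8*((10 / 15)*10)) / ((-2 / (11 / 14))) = -14.46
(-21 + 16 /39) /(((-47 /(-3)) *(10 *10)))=-803 /61100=-0.01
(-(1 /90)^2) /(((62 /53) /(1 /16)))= -53 /8035200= -0.00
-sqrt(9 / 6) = -sqrt(6) / 2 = -1.22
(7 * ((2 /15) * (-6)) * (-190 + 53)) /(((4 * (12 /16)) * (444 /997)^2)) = 953254631 /739260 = 1289.47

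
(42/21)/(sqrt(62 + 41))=2* sqrt(103)/103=0.20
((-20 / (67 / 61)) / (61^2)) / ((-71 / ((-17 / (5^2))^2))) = 1156 / 36272125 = 0.00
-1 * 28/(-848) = 7/212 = 0.03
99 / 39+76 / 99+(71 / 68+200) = 17883917 / 87516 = 204.35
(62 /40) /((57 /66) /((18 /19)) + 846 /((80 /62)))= 3069 /1299992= 0.00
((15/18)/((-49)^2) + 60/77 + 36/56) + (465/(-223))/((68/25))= 787944667/1201489212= 0.66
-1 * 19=-19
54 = 54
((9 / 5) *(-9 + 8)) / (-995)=9 / 4975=0.00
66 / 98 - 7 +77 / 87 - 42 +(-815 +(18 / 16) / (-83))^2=1248389580279815 / 1879539648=664199.65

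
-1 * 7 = -7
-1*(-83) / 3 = 83 / 3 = 27.67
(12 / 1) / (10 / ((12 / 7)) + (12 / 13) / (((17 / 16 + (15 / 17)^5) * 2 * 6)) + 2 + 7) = 33965164584 / 42121023605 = 0.81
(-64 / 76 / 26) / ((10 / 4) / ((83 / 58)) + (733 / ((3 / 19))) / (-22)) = 43824 / 283153637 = 0.00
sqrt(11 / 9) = sqrt(11) / 3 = 1.11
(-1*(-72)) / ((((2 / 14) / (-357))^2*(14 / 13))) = 417522924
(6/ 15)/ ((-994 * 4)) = -1/ 9940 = -0.00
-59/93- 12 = -12.63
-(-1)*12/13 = 12/13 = 0.92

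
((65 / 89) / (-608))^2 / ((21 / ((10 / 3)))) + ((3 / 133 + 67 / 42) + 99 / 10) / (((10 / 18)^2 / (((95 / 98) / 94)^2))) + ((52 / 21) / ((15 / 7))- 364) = -295835357493521213197 / 815331743553815040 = -362.84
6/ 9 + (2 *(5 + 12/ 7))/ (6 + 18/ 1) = 103/ 84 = 1.23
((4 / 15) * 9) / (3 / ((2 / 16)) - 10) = 6 / 35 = 0.17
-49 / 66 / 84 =-7 / 792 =-0.01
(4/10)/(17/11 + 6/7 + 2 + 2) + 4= 4.06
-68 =-68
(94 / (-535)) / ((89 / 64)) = -6016 / 47615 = -0.13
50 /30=5 /3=1.67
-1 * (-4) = 4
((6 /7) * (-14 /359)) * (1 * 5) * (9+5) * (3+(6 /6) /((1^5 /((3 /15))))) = -2688 /359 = -7.49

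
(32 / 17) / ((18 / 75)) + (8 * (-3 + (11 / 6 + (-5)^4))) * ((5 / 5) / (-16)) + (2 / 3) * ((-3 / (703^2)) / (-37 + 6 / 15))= -1870032986539 / 6149936796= -304.07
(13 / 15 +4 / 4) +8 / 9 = 124 / 45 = 2.76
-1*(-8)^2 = -64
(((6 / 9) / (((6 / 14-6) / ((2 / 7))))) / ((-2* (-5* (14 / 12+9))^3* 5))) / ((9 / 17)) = -0.00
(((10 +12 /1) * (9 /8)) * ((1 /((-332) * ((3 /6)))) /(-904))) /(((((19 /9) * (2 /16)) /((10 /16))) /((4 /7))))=4455 /19958512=0.00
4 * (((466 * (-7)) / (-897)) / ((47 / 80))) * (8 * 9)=25052160 / 14053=1782.69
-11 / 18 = -0.61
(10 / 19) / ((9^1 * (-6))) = -5 / 513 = -0.01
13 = 13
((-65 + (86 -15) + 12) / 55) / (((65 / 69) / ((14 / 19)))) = 17388 / 67925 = 0.26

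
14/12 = 1.17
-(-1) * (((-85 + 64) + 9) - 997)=-1009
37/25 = 1.48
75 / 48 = 25 / 16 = 1.56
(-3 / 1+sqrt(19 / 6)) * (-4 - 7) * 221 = 7293 - 2431 * sqrt(114) / 6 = 2967.00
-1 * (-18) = 18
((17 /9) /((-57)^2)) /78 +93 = 212114231 /2280798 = 93.00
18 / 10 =9 / 5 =1.80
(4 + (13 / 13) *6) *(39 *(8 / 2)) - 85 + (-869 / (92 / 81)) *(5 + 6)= -638579 / 92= -6941.08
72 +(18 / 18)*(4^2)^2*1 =328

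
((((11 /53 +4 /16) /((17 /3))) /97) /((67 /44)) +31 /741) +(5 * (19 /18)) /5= 294677311 /268391682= 1.10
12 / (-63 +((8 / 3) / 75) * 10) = -540 / 2819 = -0.19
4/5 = 0.80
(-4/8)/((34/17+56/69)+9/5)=-345/3182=-0.11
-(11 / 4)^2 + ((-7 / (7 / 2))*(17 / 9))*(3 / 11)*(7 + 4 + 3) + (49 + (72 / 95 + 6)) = 1693961 / 50160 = 33.77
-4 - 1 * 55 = -59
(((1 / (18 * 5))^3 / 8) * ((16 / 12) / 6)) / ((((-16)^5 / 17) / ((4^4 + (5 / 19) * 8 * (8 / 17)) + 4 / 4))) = -9259 / 58095304704000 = -0.00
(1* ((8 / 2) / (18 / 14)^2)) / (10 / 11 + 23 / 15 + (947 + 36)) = 5390 / 2195073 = 0.00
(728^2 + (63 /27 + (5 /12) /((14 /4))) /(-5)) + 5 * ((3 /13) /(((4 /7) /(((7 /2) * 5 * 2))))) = 530054.18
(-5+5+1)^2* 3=3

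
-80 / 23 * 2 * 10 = -1600 / 23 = -69.57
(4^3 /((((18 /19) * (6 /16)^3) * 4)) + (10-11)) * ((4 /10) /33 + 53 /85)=138326923 /681615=202.94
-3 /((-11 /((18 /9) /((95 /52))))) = 312 /1045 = 0.30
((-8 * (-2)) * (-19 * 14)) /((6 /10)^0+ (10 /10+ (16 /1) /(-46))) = -2576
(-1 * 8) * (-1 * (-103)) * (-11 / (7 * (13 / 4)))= 36256 / 91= 398.42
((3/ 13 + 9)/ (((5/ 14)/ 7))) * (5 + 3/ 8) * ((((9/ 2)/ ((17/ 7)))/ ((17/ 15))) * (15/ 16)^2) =1344002625/ 961792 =1397.39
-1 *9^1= -9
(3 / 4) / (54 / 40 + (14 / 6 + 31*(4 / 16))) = 45 / 686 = 0.07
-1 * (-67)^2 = -4489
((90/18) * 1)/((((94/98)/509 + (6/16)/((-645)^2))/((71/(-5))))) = -1964537723400/52166741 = -37658.82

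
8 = 8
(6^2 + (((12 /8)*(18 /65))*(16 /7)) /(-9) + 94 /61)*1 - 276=-6621358 /27755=-238.56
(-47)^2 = 2209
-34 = -34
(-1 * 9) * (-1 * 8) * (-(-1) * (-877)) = -63144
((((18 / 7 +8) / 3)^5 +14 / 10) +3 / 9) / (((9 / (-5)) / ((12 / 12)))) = -11130428662 / 36756909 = -302.81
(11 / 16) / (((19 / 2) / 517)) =5687 / 152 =37.41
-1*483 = -483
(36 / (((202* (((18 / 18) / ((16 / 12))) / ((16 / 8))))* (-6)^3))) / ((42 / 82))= -82 / 19089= -0.00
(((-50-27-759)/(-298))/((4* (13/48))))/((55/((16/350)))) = 3648/1694875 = 0.00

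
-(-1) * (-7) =-7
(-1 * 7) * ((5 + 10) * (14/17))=-1470/17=-86.47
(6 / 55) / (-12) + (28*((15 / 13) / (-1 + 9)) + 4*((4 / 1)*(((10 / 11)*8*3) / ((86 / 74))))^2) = 328092900659 / 14542385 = 22561.15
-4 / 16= -1 / 4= -0.25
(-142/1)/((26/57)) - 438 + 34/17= -9715/13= -747.31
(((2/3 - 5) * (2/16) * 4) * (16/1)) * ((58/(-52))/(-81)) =-116/243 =-0.48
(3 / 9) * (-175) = -175 / 3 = -58.33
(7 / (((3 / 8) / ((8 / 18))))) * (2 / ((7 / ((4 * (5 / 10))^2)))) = 256 / 27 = 9.48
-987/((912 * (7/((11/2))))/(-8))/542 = 517/41192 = 0.01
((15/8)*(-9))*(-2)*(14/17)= 27.79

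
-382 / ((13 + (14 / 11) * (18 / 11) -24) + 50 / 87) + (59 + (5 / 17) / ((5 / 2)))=156624453 / 1492991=104.91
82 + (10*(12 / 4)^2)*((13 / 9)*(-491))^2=407427628 / 9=45269736.44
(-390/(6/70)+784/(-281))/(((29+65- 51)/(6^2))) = -46056024/12083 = -3811.64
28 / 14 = 2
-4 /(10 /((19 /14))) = -19 /35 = -0.54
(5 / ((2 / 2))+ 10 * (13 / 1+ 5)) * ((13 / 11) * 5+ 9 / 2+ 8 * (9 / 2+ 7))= 416805 / 22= 18945.68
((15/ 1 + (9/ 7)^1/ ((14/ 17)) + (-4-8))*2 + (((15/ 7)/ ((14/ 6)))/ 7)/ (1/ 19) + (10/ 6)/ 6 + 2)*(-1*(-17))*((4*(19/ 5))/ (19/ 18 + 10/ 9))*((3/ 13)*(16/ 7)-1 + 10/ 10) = 354628160/ 405769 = 873.97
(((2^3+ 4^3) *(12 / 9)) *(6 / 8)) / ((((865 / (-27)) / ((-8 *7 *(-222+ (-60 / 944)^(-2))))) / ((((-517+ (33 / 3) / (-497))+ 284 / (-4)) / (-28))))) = 725436545184 / 10747625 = 67497.38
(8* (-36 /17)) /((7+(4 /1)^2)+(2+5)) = -48 /85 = -0.56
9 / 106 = 0.08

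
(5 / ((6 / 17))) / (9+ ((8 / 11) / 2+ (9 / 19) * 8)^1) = 17765 / 16494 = 1.08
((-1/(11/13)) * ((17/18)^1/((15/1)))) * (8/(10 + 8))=-442/13365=-0.03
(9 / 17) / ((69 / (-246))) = -738 / 391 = -1.89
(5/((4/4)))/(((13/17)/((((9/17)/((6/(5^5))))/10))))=180.29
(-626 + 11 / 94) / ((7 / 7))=-625.88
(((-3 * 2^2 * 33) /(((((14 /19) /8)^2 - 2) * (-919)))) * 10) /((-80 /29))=8291448 /10571257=0.78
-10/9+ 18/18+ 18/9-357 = -3196/9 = -355.11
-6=-6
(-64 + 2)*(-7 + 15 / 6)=279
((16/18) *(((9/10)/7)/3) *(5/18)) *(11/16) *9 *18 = 33/28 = 1.18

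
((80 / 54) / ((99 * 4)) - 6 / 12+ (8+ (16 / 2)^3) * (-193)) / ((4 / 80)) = -5365272130 / 2673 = -2007209.93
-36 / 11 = -3.27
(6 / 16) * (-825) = -2475 / 8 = -309.38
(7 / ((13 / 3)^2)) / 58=0.01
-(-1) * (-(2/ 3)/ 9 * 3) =-2/ 9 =-0.22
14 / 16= 7 / 8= 0.88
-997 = -997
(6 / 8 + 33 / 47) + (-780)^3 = -89215775727 / 188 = -474551998.55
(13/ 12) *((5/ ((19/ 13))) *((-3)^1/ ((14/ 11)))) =-9295/ 1064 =-8.74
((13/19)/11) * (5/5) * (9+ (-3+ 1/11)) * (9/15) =2613/11495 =0.23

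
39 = 39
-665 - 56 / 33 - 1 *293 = -31670 / 33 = -959.70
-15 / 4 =-3.75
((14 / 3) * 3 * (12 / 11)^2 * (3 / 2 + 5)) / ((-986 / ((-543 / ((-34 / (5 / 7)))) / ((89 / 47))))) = -0.66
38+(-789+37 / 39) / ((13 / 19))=-564680 / 507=-1113.77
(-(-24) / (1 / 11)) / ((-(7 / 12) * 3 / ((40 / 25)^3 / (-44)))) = 12288 / 875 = 14.04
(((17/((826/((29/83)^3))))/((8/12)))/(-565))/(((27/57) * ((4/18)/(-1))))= 23632941/1067389100120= 0.00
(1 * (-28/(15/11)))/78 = -154/585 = -0.26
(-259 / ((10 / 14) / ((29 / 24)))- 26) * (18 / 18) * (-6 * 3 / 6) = 55697 / 40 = 1392.42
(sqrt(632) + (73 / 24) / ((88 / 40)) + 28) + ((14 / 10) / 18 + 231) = 2 * sqrt(158) + 1031423 / 3960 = 285.60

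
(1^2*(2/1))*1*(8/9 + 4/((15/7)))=248/45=5.51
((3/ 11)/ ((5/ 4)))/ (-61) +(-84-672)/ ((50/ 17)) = -4311906/ 16775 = -257.04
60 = 60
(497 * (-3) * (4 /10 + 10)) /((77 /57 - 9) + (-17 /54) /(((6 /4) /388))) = 29830437 /171370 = 174.07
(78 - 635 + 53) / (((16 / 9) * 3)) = -189 / 2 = -94.50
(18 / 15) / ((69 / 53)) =106 / 115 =0.92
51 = 51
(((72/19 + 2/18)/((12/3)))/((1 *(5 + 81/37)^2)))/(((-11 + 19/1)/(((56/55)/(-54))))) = -913123/20534199840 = -0.00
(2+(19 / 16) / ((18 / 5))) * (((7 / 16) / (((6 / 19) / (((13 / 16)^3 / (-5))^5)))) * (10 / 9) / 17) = -4567982650256501426951 / 1524069995369883154513920000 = -0.00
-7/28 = -0.25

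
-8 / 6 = -4 / 3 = -1.33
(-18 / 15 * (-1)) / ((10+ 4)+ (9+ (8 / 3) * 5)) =18 / 545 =0.03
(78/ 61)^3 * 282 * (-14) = -1873531296/ 226981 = -8254.13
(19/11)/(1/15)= 285/11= 25.91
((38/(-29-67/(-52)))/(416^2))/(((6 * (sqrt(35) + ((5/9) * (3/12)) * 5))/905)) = 257925/10726665664-92853 * sqrt(35)/2681666416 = -0.00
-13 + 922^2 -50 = 850021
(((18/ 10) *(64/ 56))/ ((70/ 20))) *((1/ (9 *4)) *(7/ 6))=2/ 105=0.02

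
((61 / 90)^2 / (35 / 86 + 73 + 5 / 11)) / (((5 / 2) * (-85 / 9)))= -1760033 / 6681605625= -0.00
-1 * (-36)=36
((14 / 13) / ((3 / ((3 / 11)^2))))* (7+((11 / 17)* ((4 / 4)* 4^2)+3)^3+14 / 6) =493203382 / 7728149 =63.82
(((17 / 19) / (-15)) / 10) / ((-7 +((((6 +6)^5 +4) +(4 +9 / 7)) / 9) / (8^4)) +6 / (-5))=731136 / 177699685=0.00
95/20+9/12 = 11/2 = 5.50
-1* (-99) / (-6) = -33 / 2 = -16.50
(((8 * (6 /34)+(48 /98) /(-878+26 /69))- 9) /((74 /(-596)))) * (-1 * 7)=-28518795786 /66657017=-427.84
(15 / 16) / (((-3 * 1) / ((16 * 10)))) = -50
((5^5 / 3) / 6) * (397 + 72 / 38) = 23684375 / 342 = 69252.56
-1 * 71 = -71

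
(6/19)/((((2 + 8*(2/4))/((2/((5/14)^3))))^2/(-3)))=-15059072/296875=-50.73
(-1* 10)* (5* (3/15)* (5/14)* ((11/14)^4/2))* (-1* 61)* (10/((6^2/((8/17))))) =111637625/20571768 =5.43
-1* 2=-2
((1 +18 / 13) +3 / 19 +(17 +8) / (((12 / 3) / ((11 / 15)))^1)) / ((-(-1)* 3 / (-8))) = -42242 / 2223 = -19.00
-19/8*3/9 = -19/24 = -0.79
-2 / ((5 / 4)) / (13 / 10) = -16 / 13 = -1.23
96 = 96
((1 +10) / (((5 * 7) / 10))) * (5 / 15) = 22 / 21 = 1.05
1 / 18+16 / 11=299 / 198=1.51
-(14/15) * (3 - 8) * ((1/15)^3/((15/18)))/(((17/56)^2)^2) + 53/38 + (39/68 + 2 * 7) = 1731379545613/107115682500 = 16.16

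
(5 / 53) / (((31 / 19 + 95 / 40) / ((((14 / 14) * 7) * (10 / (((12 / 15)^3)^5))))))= 14495849609375 / 309438971904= 46.85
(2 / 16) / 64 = 1 / 512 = 0.00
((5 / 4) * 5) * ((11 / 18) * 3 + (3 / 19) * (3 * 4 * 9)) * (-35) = -1883875 / 456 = -4131.30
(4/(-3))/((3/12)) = -16/3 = -5.33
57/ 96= 0.59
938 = 938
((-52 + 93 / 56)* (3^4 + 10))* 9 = -329823 / 8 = -41227.88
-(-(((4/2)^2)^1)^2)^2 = -256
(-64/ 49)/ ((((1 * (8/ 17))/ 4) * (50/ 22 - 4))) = 5984/ 931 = 6.43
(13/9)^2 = 169/81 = 2.09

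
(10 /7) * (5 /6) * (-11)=-275 /21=-13.10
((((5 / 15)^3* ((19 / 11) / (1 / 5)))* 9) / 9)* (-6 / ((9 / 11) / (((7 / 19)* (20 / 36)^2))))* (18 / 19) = -3500 / 13851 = -0.25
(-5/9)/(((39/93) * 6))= -155/702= -0.22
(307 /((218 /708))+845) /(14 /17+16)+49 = 158.49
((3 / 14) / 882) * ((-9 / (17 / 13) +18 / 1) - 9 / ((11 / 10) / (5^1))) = -1857 / 256564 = -0.01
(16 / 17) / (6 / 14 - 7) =-56 / 391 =-0.14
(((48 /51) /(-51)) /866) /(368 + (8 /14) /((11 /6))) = -0.00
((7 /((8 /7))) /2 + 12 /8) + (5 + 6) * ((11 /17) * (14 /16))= 2935 /272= 10.79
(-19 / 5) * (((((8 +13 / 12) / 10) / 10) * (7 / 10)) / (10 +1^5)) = -14497 / 660000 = -0.02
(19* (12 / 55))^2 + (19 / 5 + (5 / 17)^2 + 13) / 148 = 2238222253 / 129385300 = 17.30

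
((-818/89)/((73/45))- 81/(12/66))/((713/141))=-35939349/402814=-89.22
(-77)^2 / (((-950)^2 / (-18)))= -53361 / 451250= -0.12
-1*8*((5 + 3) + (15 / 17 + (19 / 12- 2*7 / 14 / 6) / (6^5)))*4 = -14090401 / 49572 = -284.24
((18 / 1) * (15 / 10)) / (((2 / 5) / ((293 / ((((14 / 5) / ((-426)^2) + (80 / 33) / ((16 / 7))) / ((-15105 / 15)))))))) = -99392303481075 / 5293127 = -18777615.48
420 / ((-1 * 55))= -84 / 11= -7.64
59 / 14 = 4.21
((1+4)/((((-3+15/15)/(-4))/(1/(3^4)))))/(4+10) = 5/567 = 0.01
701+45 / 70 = 9823 / 14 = 701.64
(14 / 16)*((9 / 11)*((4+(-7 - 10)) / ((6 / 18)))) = -2457 / 88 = -27.92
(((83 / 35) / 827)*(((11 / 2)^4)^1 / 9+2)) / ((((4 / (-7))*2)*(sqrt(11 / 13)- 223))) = 1239107*sqrt(143) / 3079453720320+3592171193 / 3079453720320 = 0.00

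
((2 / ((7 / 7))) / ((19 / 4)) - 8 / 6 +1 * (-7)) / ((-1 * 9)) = 451 / 513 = 0.88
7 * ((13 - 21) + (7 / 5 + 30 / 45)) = -623 / 15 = -41.53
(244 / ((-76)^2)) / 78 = 61 / 112632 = 0.00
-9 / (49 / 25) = -4.59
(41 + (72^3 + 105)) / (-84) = -26671 / 6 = -4445.17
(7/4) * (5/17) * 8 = 4.12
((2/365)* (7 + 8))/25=6/1825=0.00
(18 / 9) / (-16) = -1 / 8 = -0.12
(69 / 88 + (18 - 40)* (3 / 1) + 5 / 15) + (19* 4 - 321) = -81809 / 264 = -309.88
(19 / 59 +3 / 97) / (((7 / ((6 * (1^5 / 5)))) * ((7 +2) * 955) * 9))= 808 / 1032972885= 0.00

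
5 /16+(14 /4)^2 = 12.56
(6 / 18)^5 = 1 / 243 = 0.00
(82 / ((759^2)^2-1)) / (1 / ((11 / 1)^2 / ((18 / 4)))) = 4961 / 746705966760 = 0.00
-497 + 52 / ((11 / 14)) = -4739 / 11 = -430.82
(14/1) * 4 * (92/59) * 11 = 56672/59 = 960.54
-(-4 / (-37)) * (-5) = 20 / 37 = 0.54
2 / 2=1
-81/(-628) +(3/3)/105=9133/65940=0.14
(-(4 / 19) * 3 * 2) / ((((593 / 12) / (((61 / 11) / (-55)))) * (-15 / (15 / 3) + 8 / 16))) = -35136 / 34082675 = -0.00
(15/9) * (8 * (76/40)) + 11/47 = 3605/141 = 25.57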